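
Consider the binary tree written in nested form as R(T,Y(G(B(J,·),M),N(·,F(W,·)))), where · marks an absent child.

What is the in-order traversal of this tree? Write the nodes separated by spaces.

T R J B G M Y N W F

In-order visits the left subtree, then the node, then the right subtree.
At R: go left to T.
  T is a leaf — visit T.
Visit R.
At R: go right to Y.
  At Y: go left to G.
    At G: go left to B.
      At B: go left to J.
        J is a leaf — visit J.
      Visit B.
      At B: no right child.
    Visit G.
    At G: go right to M.
      M is a leaf — visit M.
  Visit Y.
  At Y: go right to N.
    At N: no left child.
    Visit N.
    At N: go right to F.
      At F: go left to W.
        W is a leaf — visit W.
      Visit F.
      At F: no right child.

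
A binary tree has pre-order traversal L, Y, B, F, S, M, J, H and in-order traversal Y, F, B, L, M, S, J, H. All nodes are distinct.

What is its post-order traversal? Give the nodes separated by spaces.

The first element of pre-order is the root; it splits in-order into left and right subtrees.
Root L: left subtree has 3 nodes {Y, F, B}, right has 4 {M, S, J, H}.
  Root Y: left subtree has 0 nodes { }, right has 2 {F, B}.
    Root B: left subtree has 1 node {F}, right has 0 { }.
  Root S: left subtree has 1 node {M}, right has 2 {J, H}.
    Root J: left subtree has 0 nodes { }, right has 1 {H}.

F B Y M H J S L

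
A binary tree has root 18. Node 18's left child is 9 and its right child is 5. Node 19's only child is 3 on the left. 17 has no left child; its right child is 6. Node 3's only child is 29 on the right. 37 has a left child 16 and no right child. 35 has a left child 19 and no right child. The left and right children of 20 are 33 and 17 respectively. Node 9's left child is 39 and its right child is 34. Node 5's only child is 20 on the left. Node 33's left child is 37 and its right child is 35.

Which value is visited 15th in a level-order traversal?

Level-order visits nodes level by level from the root, left to right within each level.
Level 0: 18
Level 1: 9, 5
Level 2: 39, 34, 20
Level 3: 33, 17
Level 4: 37, 35, 6
Level 5: 16, 19
Level 6: 3
Level 7: 29
Full level-order sequence: 18, 9, 5, 39, 34, 20, 33, 17, 37, 35, 6, 16, 19, 3, 29.

29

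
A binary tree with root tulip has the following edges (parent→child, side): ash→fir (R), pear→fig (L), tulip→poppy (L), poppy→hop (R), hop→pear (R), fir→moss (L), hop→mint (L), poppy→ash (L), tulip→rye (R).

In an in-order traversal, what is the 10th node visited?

In-order visits the left subtree, then the node, then the right subtree.
At tulip: go left to poppy.
  At poppy: go left to ash.
    At ash: no left child.
    Visit ash.
    At ash: go right to fir.
      At fir: go left to moss.
        moss is a leaf — visit moss.
      Visit fir.
      At fir: no right child.
  Visit poppy.
  At poppy: go right to hop.
    At hop: go left to mint.
      mint is a leaf — visit mint.
    Visit hop.
    At hop: go right to pear.
      At pear: go left to fig.
        fig is a leaf — visit fig.
      Visit pear.
      At pear: no right child.
Visit tulip.
At tulip: go right to rye.
  rye is a leaf — visit rye.
Full in-order sequence: ash, moss, fir, poppy, mint, hop, fig, pear, tulip, rye.

rye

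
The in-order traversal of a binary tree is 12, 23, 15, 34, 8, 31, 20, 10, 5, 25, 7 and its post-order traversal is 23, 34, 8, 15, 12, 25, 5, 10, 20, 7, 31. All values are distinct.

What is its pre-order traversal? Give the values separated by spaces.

31 12 15 23 8 34 7 20 10 5 25

The last element of post-order is the root; it splits in-order into left and right subtrees.
Root 31: left subtree has 5 nodes {12, 23, 15, 34, 8}, right has 5 {20, 10, 5, 25, 7}.
  Root 12: left subtree has 0 nodes { }, right has 4 {23, 15, 34, 8}.
    Root 15: left subtree has 1 node {23}, right has 2 {34, 8}.
      Root 8: left subtree has 1 node {34}, right has 0 { }.
  Root 7: left subtree has 4 nodes {20, 10, 5, 25}, right has 0 { }.
    Root 20: left subtree has 0 nodes { }, right has 3 {10, 5, 25}.
      Root 10: left subtree has 0 nodes { }, right has 2 {5, 25}.
        Root 5: left subtree has 0 nodes { }, right has 1 {25}.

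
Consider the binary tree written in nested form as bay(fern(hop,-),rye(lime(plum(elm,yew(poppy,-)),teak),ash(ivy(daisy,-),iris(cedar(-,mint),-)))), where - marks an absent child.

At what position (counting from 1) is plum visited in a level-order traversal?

Level-order visits nodes level by level from the root, left to right within each level.
Level 0: bay
Level 1: fern, rye
Level 2: hop, lime, ash
Level 3: plum, teak, ivy, iris
Level 4: elm, yew, daisy, cedar
Level 5: poppy, mint
Full level-order sequence: bay, fern, rye, hop, lime, ash, plum, teak, ivy, iris, elm, yew, daisy, cedar, poppy, mint.

7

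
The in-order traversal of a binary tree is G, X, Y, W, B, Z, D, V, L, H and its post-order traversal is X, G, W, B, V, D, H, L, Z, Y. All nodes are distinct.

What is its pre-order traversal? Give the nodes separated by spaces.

The last element of post-order is the root; it splits in-order into left and right subtrees.
Root Y: left subtree has 2 nodes {G, X}, right has 7 {W, B, Z, D, V, L, H}.
  Root G: left subtree has 0 nodes { }, right has 1 {X}.
  Root Z: left subtree has 2 nodes {W, B}, right has 4 {D, V, L, H}.
    Root B: left subtree has 1 node {W}, right has 0 { }.
    Root L: left subtree has 2 nodes {D, V}, right has 1 {H}.
      Root D: left subtree has 0 nodes { }, right has 1 {V}.

Y G X Z B W L D V H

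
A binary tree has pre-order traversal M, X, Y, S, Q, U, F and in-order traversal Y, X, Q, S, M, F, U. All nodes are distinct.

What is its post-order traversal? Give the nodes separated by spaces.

Y Q S X F U M

The first element of pre-order is the root; it splits in-order into left and right subtrees.
Root M: left subtree has 4 nodes {Y, X, Q, S}, right has 2 {F, U}.
  Root X: left subtree has 1 node {Y}, right has 2 {Q, S}.
    Root S: left subtree has 1 node {Q}, right has 0 { }.
  Root U: left subtree has 1 node {F}, right has 0 { }.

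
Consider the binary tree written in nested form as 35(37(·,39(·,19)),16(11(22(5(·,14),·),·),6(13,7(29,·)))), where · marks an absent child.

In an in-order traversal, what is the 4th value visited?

In-order visits the left subtree, then the node, then the right subtree.
At 35: go left to 37.
  At 37: no left child.
  Visit 37.
  At 37: go right to 39.
    At 39: no left child.
    Visit 39.
    At 39: go right to 19.
      19 is a leaf — visit 19.
Visit 35.
At 35: go right to 16.
  At 16: go left to 11.
    At 11: go left to 22.
      At 22: go left to 5.
        At 5: no left child.
        Visit 5.
        At 5: go right to 14.
          14 is a leaf — visit 14.
      Visit 22.
      At 22: no right child.
    Visit 11.
    At 11: no right child.
  Visit 16.
  At 16: go right to 6.
    At 6: go left to 13.
      13 is a leaf — visit 13.
    Visit 6.
    At 6: go right to 7.
      At 7: go left to 29.
        29 is a leaf — visit 29.
      Visit 7.
      At 7: no right child.
Full in-order sequence: 37, 39, 19, 35, 5, 14, 22, 11, 16, 13, 6, 29, 7.

35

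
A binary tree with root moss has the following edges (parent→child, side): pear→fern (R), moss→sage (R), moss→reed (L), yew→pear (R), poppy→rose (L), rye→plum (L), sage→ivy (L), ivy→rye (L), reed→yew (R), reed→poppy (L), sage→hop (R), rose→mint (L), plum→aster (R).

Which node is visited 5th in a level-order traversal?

Level-order visits nodes level by level from the root, left to right within each level.
Level 0: moss
Level 1: reed, sage
Level 2: poppy, yew, ivy, hop
Level 3: rose, pear, rye
Level 4: mint, fern, plum
Level 5: aster
Full level-order sequence: moss, reed, sage, poppy, yew, ivy, hop, rose, pear, rye, mint, fern, plum, aster.

yew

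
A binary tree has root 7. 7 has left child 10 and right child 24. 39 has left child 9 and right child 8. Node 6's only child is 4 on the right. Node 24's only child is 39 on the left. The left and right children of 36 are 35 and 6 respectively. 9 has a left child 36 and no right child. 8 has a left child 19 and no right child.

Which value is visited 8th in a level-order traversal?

Level-order visits nodes level by level from the root, left to right within each level.
Level 0: 7
Level 1: 10, 24
Level 2: 39
Level 3: 9, 8
Level 4: 36, 19
Level 5: 35, 6
Level 6: 4
Full level-order sequence: 7, 10, 24, 39, 9, 8, 36, 19, 35, 6, 4.

19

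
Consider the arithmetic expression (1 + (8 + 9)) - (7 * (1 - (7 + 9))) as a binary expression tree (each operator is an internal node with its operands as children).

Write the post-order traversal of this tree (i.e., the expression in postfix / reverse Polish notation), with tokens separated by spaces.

Post-order on an expression tree gives postfix notation: for each operator, emit left operand, right operand, then the operator.

1 8 9 + + 7 1 7 9 + - * -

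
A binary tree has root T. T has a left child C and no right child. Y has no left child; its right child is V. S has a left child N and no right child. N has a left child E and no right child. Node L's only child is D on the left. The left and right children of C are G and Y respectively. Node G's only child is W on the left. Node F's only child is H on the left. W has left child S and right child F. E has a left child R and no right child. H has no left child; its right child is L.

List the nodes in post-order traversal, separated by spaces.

Post-order visits the left subtree, then the right subtree, then the node.
At T: go left to C.
  At C: go left to G.
    At G: go left to W.
      At W: go left to S.
        At S: go left to N.
          At N: go left to E.
            At E: go left to R.
              R is a leaf — visit R.
            At E: no right child.
            Visit E.
          At N: no right child.
          Visit N.
        At S: no right child.
        Visit S.
      At W: go right to F.
        At F: go left to H.
          At H: no left child.
          At H: go right to L.
            At L: go left to D.
              D is a leaf — visit D.
            At L: no right child.
            Visit L.
          Visit H.
        At F: no right child.
        Visit F.
      Visit W.
    At G: no right child.
    Visit G.
  At C: go right to Y.
    At Y: no left child.
    At Y: go right to V.
      V is a leaf — visit V.
    Visit Y.
  Visit C.
At T: no right child.
Visit T.

R E N S D L H F W G V Y C T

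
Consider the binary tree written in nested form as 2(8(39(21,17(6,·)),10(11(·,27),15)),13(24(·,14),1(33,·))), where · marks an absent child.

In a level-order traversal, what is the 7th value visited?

Level-order visits nodes level by level from the root, left to right within each level.
Level 0: 2
Level 1: 8, 13
Level 2: 39, 10, 24, 1
Level 3: 21, 17, 11, 15, 14, 33
Level 4: 6, 27
Full level-order sequence: 2, 8, 13, 39, 10, 24, 1, 21, 17, 11, 15, 14, 33, 6, 27.

1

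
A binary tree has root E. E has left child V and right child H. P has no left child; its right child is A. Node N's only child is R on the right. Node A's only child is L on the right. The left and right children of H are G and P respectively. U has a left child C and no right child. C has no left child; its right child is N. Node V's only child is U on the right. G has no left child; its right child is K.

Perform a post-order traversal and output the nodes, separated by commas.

R, N, C, U, V, K, G, L, A, P, H, E

Post-order visits the left subtree, then the right subtree, then the node.
At E: go left to V.
  At V: no left child.
  At V: go right to U.
    At U: go left to C.
      At C: no left child.
      At C: go right to N.
        At N: no left child.
        At N: go right to R.
          R is a leaf — visit R.
        Visit N.
      Visit C.
    At U: no right child.
    Visit U.
  Visit V.
At E: go right to H.
  At H: go left to G.
    At G: no left child.
    At G: go right to K.
      K is a leaf — visit K.
    Visit G.
  At H: go right to P.
    At P: no left child.
    At P: go right to A.
      At A: no left child.
      At A: go right to L.
        L is a leaf — visit L.
      Visit A.
    Visit P.
  Visit H.
Visit E.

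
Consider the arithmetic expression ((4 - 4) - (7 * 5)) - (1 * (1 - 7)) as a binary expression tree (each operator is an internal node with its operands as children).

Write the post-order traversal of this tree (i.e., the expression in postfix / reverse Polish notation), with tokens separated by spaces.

Post-order on an expression tree gives postfix notation: for each operator, emit left operand, right operand, then the operator.

4 4 - 7 5 * - 1 1 7 - * -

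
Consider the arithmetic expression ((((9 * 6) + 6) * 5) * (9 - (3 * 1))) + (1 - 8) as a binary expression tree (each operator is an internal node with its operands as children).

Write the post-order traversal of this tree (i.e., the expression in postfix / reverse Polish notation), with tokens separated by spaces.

9 6 * 6 + 5 * 9 3 1 * - * 1 8 - +

Post-order on an expression tree gives postfix notation: for each operator, emit left operand, right operand, then the operator.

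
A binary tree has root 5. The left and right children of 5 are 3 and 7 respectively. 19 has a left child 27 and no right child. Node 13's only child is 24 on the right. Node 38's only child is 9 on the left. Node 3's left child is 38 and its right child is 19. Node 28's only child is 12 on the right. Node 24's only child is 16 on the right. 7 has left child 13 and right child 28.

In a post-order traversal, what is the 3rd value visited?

Post-order visits the left subtree, then the right subtree, then the node.
At 5: go left to 3.
  At 3: go left to 38.
    At 38: go left to 9.
      9 is a leaf — visit 9.
    At 38: no right child.
    Visit 38.
  At 3: go right to 19.
    At 19: go left to 27.
      27 is a leaf — visit 27.
    At 19: no right child.
    Visit 19.
  Visit 3.
At 5: go right to 7.
  At 7: go left to 13.
    At 13: no left child.
    At 13: go right to 24.
      At 24: no left child.
      At 24: go right to 16.
        16 is a leaf — visit 16.
      Visit 24.
    Visit 13.
  At 7: go right to 28.
    At 28: no left child.
    At 28: go right to 12.
      12 is a leaf — visit 12.
    Visit 28.
  Visit 7.
Visit 5.
Full post-order sequence: 9, 38, 27, 19, 3, 16, 24, 13, 12, 28, 7, 5.

27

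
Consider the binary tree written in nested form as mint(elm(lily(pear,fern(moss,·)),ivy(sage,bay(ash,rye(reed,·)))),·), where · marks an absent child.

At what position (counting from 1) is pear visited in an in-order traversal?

In-order visits the left subtree, then the node, then the right subtree.
At mint: go left to elm.
  At elm: go left to lily.
    At lily: go left to pear.
      pear is a leaf — visit pear.
    Visit lily.
    At lily: go right to fern.
      At fern: go left to moss.
        moss is a leaf — visit moss.
      Visit fern.
      At fern: no right child.
  Visit elm.
  At elm: go right to ivy.
    At ivy: go left to sage.
      sage is a leaf — visit sage.
    Visit ivy.
    At ivy: go right to bay.
      At bay: go left to ash.
        ash is a leaf — visit ash.
      Visit bay.
      At bay: go right to rye.
        At rye: go left to reed.
          reed is a leaf — visit reed.
        Visit rye.
        At rye: no right child.
Visit mint.
At mint: no right child.
Full in-order sequence: pear, lily, moss, fern, elm, sage, ivy, ash, bay, reed, rye, mint.

1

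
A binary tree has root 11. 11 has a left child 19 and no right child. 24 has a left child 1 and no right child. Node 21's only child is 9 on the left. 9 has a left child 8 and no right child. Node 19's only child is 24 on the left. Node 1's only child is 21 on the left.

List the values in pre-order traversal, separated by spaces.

Pre-order visits the node, then its left subtree, then its right subtree.
Visit 11.
At 11: go left to 19.
  Visit 19.
  At 19: go left to 24.
    Visit 24.
    At 24: go left to 1.
      Visit 1.
      At 1: go left to 21.
        Visit 21.
        At 21: go left to 9.
          Visit 9.
          At 9: go left to 8.
            8 is a leaf — visit 8.
          At 9: no right child.
        At 21: no right child.
      At 1: no right child.
    At 24: no right child.
  At 19: no right child.
At 11: no right child.

11 19 24 1 21 9 8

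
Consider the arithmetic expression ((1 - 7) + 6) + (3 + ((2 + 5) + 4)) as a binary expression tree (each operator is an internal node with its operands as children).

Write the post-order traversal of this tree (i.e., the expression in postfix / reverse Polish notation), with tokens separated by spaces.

Post-order on an expression tree gives postfix notation: for each operator, emit left operand, right operand, then the operator.

1 7 - 6 + 3 2 5 + 4 + + +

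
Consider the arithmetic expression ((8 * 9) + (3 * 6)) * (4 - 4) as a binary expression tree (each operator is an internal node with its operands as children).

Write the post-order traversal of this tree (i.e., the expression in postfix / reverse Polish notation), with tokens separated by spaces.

Post-order on an expression tree gives postfix notation: for each operator, emit left operand, right operand, then the operator.

8 9 * 3 6 * + 4 4 - *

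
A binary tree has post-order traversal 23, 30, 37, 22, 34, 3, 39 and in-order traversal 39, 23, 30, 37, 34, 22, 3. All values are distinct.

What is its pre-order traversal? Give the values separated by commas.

The last element of post-order is the root; it splits in-order into left and right subtrees.
Root 39: left subtree has 0 nodes { }, right has 6 {23, 30, 37, 34, 22, 3}.
  Root 3: left subtree has 5 nodes {23, 30, 37, 34, 22}, right has 0 { }.
    Root 34: left subtree has 3 nodes {23, 30, 37}, right has 1 {22}.
      Root 37: left subtree has 2 nodes {23, 30}, right has 0 { }.
        Root 30: left subtree has 1 node {23}, right has 0 { }.

39, 3, 34, 37, 30, 23, 22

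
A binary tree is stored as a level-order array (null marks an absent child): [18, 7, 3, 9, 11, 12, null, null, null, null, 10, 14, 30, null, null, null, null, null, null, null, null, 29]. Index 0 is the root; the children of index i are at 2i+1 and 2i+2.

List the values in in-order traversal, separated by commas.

9, 7, 11, 29, 10, 18, 14, 12, 30, 3

In-order visits the left subtree, then the node, then the right subtree.
At 18: go left to 7.
  At 7: go left to 9.
    9 is a leaf — visit 9.
  Visit 7.
  At 7: go right to 11.
    At 11: no left child.
    Visit 11.
    At 11: go right to 10.
      At 10: go left to 29.
        29 is a leaf — visit 29.
      Visit 10.
      At 10: no right child.
Visit 18.
At 18: go right to 3.
  At 3: go left to 12.
    At 12: go left to 14.
      14 is a leaf — visit 14.
    Visit 12.
    At 12: go right to 30.
      30 is a leaf — visit 30.
  Visit 3.
  At 3: no right child.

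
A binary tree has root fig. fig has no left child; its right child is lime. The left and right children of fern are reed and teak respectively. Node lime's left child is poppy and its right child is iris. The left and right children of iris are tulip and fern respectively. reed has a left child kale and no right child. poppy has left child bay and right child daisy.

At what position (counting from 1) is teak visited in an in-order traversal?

11

In-order visits the left subtree, then the node, then the right subtree.
At fig: no left child.
Visit fig.
At fig: go right to lime.
  At lime: go left to poppy.
    At poppy: go left to bay.
      bay is a leaf — visit bay.
    Visit poppy.
    At poppy: go right to daisy.
      daisy is a leaf — visit daisy.
  Visit lime.
  At lime: go right to iris.
    At iris: go left to tulip.
      tulip is a leaf — visit tulip.
    Visit iris.
    At iris: go right to fern.
      At fern: go left to reed.
        At reed: go left to kale.
          kale is a leaf — visit kale.
        Visit reed.
        At reed: no right child.
      Visit fern.
      At fern: go right to teak.
        teak is a leaf — visit teak.
Full in-order sequence: fig, bay, poppy, daisy, lime, tulip, iris, kale, reed, fern, teak.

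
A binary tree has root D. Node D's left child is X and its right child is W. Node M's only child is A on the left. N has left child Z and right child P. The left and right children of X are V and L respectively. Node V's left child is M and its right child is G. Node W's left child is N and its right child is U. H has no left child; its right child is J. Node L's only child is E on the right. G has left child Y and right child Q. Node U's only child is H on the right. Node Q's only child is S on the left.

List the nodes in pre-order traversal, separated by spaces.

D X V M A G Y Q S L E W N Z P U H J

Pre-order visits the node, then its left subtree, then its right subtree.
Visit D.
At D: go left to X.
  Visit X.
  At X: go left to V.
    Visit V.
    At V: go left to M.
      Visit M.
      At M: go left to A.
        A is a leaf — visit A.
      At M: no right child.
    At V: go right to G.
      Visit G.
      At G: go left to Y.
        Y is a leaf — visit Y.
      At G: go right to Q.
        Visit Q.
        At Q: go left to S.
          S is a leaf — visit S.
        At Q: no right child.
  At X: go right to L.
    Visit L.
    At L: no left child.
    At L: go right to E.
      E is a leaf — visit E.
At D: go right to W.
  Visit W.
  At W: go left to N.
    Visit N.
    At N: go left to Z.
      Z is a leaf — visit Z.
    At N: go right to P.
      P is a leaf — visit P.
  At W: go right to U.
    Visit U.
    At U: no left child.
    At U: go right to H.
      Visit H.
      At H: no left child.
      At H: go right to J.
        J is a leaf — visit J.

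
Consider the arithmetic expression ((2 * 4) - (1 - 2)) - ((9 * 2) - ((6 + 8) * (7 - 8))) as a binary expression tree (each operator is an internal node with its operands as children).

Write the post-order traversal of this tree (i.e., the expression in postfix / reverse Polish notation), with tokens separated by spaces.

Post-order on an expression tree gives postfix notation: for each operator, emit left operand, right operand, then the operator.

2 4 * 1 2 - - 9 2 * 6 8 + 7 8 - * - -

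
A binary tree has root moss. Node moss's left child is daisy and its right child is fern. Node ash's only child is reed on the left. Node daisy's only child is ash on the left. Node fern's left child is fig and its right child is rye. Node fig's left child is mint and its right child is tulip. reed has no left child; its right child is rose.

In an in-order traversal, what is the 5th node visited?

In-order visits the left subtree, then the node, then the right subtree.
At moss: go left to daisy.
  At daisy: go left to ash.
    At ash: go left to reed.
      At reed: no left child.
      Visit reed.
      At reed: go right to rose.
        rose is a leaf — visit rose.
    Visit ash.
    At ash: no right child.
  Visit daisy.
  At daisy: no right child.
Visit moss.
At moss: go right to fern.
  At fern: go left to fig.
    At fig: go left to mint.
      mint is a leaf — visit mint.
    Visit fig.
    At fig: go right to tulip.
      tulip is a leaf — visit tulip.
  Visit fern.
  At fern: go right to rye.
    rye is a leaf — visit rye.
Full in-order sequence: reed, rose, ash, daisy, moss, mint, fig, tulip, fern, rye.

moss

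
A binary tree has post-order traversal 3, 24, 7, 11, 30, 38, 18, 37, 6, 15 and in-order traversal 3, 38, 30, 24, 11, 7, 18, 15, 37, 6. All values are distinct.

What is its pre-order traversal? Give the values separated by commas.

15, 18, 38, 3, 30, 11, 24, 7, 6, 37

The last element of post-order is the root; it splits in-order into left and right subtrees.
Root 15: left subtree has 7 nodes {3, 38, 30, 24, 11, 7, 18}, right has 2 {37, 6}.
  Root 18: left subtree has 6 nodes {3, 38, 30, 24, 11, 7}, right has 0 { }.
    Root 38: left subtree has 1 node {3}, right has 4 {30, 24, 11, 7}.
      Root 30: left subtree has 0 nodes { }, right has 3 {24, 11, 7}.
        Root 11: left subtree has 1 node {24}, right has 1 {7}.
  Root 6: left subtree has 1 node {37}, right has 0 { }.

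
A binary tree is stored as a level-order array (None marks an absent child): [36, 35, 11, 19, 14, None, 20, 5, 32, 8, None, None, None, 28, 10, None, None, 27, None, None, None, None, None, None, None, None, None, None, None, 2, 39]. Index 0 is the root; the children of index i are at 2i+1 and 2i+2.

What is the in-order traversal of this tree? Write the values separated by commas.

5, 19, 27, 32, 35, 8, 14, 36, 11, 28, 20, 2, 10, 39

In-order visits the left subtree, then the node, then the right subtree.
At 36: go left to 35.
  At 35: go left to 19.
    At 19: go left to 5.
      5 is a leaf — visit 5.
    Visit 19.
    At 19: go right to 32.
      At 32: go left to 27.
        27 is a leaf — visit 27.
      Visit 32.
      At 32: no right child.
  Visit 35.
  At 35: go right to 14.
    At 14: go left to 8.
      8 is a leaf — visit 8.
    Visit 14.
    At 14: no right child.
Visit 36.
At 36: go right to 11.
  At 11: no left child.
  Visit 11.
  At 11: go right to 20.
    At 20: go left to 28.
      28 is a leaf — visit 28.
    Visit 20.
    At 20: go right to 10.
      At 10: go left to 2.
        2 is a leaf — visit 2.
      Visit 10.
      At 10: go right to 39.
        39 is a leaf — visit 39.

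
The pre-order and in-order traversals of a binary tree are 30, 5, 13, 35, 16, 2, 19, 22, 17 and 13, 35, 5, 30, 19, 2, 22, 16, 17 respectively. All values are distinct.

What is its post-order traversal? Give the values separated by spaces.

35 13 5 19 22 2 17 16 30

The first element of pre-order is the root; it splits in-order into left and right subtrees.
Root 30: left subtree has 3 nodes {13, 35, 5}, right has 5 {19, 2, 22, 16, 17}.
  Root 5: left subtree has 2 nodes {13, 35}, right has 0 { }.
    Root 13: left subtree has 0 nodes { }, right has 1 {35}.
  Root 16: left subtree has 3 nodes {19, 2, 22}, right has 1 {17}.
    Root 2: left subtree has 1 node {19}, right has 1 {22}.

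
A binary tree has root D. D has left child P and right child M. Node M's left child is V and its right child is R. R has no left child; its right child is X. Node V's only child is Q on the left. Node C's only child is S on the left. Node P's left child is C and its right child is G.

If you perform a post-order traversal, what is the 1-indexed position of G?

Post-order visits the left subtree, then the right subtree, then the node.
At D: go left to P.
  At P: go left to C.
    At C: go left to S.
      S is a leaf — visit S.
    At C: no right child.
    Visit C.
  At P: go right to G.
    G is a leaf — visit G.
  Visit P.
At D: go right to M.
  At M: go left to V.
    At V: go left to Q.
      Q is a leaf — visit Q.
    At V: no right child.
    Visit V.
  At M: go right to R.
    At R: no left child.
    At R: go right to X.
      X is a leaf — visit X.
    Visit R.
  Visit M.
Visit D.
Full post-order sequence: S, C, G, P, Q, V, X, R, M, D.

3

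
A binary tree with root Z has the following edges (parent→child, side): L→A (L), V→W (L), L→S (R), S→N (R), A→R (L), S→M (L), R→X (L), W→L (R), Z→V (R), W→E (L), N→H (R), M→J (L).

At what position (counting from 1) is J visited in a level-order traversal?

12

Level-order visits nodes level by level from the root, left to right within each level.
Level 0: Z
Level 1: V
Level 2: W
Level 3: E, L
Level 4: A, S
Level 5: R, M, N
Level 6: X, J, H
Full level-order sequence: Z, V, W, E, L, A, S, R, M, N, X, J, H.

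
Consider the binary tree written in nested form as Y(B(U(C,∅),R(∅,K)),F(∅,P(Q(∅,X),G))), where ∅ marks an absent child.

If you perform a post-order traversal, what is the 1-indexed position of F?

Post-order visits the left subtree, then the right subtree, then the node.
At Y: go left to B.
  At B: go left to U.
    At U: go left to C.
      C is a leaf — visit C.
    At U: no right child.
    Visit U.
  At B: go right to R.
    At R: no left child.
    At R: go right to K.
      K is a leaf — visit K.
    Visit R.
  Visit B.
At Y: go right to F.
  At F: no left child.
  At F: go right to P.
    At P: go left to Q.
      At Q: no left child.
      At Q: go right to X.
        X is a leaf — visit X.
      Visit Q.
    At P: go right to G.
      G is a leaf — visit G.
    Visit P.
  Visit F.
Visit Y.
Full post-order sequence: C, U, K, R, B, X, Q, G, P, F, Y.

10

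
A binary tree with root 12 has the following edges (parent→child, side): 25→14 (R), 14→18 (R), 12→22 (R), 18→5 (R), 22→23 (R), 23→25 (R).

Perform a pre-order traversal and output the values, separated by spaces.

12 22 23 25 14 18 5

Pre-order visits the node, then its left subtree, then its right subtree.
Visit 12.
At 12: no left child.
At 12: go right to 22.
  Visit 22.
  At 22: no left child.
  At 22: go right to 23.
    Visit 23.
    At 23: no left child.
    At 23: go right to 25.
      Visit 25.
      At 25: no left child.
      At 25: go right to 14.
        Visit 14.
        At 14: no left child.
        At 14: go right to 18.
          Visit 18.
          At 18: no left child.
          At 18: go right to 5.
            5 is a leaf — visit 5.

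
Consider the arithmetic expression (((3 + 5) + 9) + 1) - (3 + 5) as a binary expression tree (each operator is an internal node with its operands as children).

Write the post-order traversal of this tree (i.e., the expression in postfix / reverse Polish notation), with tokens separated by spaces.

3 5 + 9 + 1 + 3 5 + -

Post-order on an expression tree gives postfix notation: for each operator, emit left operand, right operand, then the operator.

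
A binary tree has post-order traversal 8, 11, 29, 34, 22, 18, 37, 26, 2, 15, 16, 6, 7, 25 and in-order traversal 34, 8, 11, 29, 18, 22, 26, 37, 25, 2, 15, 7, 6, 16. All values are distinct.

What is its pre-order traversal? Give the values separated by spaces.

The last element of post-order is the root; it splits in-order into left and right subtrees.
Root 25: left subtree has 8 nodes {34, 8, 11, 29, 18, 22, 26, 37}, right has 5 {2, 15, 7, 6, 16}.
  Root 26: left subtree has 6 nodes {34, 8, 11, 29, 18, 22}, right has 1 {37}.
    Root 18: left subtree has 4 nodes {34, 8, 11, 29}, right has 1 {22}.
      Root 34: left subtree has 0 nodes { }, right has 3 {8, 11, 29}.
        Root 29: left subtree has 2 nodes {8, 11}, right has 0 { }.
          Root 11: left subtree has 1 node {8}, right has 0 { }.
  Root 7: left subtree has 2 nodes {2, 15}, right has 2 {6, 16}.
    Root 15: left subtree has 1 node {2}, right has 0 { }.
    Root 6: left subtree has 0 nodes { }, right has 1 {16}.

25 26 18 34 29 11 8 22 37 7 15 2 6 16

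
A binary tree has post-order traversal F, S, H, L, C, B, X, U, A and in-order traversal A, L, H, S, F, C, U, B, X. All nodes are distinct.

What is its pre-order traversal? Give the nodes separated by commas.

A, U, C, L, H, S, F, X, B

The last element of post-order is the root; it splits in-order into left and right subtrees.
Root A: left subtree has 0 nodes { }, right has 8 {L, H, S, F, C, U, B, X}.
  Root U: left subtree has 5 nodes {L, H, S, F, C}, right has 2 {B, X}.
    Root C: left subtree has 4 nodes {L, H, S, F}, right has 0 { }.
      Root L: left subtree has 0 nodes { }, right has 3 {H, S, F}.
        Root H: left subtree has 0 nodes { }, right has 2 {S, F}.
          Root S: left subtree has 0 nodes { }, right has 1 {F}.
    Root X: left subtree has 1 node {B}, right has 0 { }.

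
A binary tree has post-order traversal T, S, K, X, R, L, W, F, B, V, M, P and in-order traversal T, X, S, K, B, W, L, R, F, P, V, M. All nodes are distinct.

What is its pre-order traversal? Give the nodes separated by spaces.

The last element of post-order is the root; it splits in-order into left and right subtrees.
Root P: left subtree has 9 nodes {T, X, S, K, B, W, L, R, F}, right has 2 {V, M}.
  Root B: left subtree has 4 nodes {T, X, S, K}, right has 4 {W, L, R, F}.
    Root X: left subtree has 1 node {T}, right has 2 {S, K}.
      Root K: left subtree has 1 node {S}, right has 0 { }.
    Root F: left subtree has 3 nodes {W, L, R}, right has 0 { }.
      Root W: left subtree has 0 nodes { }, right has 2 {L, R}.
        Root L: left subtree has 0 nodes { }, right has 1 {R}.
  Root M: left subtree has 1 node {V}, right has 0 { }.

P B X T K S F W L R M V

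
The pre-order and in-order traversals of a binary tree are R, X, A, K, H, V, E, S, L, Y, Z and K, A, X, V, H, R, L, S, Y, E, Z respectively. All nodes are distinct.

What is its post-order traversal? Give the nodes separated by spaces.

The first element of pre-order is the root; it splits in-order into left and right subtrees.
Root R: left subtree has 5 nodes {K, A, X, V, H}, right has 5 {L, S, Y, E, Z}.
  Root X: left subtree has 2 nodes {K, A}, right has 2 {V, H}.
    Root A: left subtree has 1 node {K}, right has 0 { }.
    Root H: left subtree has 1 node {V}, right has 0 { }.
  Root E: left subtree has 3 nodes {L, S, Y}, right has 1 {Z}.
    Root S: left subtree has 1 node {L}, right has 1 {Y}.

K A V H X L Y S Z E R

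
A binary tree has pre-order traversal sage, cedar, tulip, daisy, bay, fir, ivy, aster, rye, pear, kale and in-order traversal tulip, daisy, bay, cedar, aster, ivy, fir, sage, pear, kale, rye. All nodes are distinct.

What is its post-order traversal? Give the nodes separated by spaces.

bay daisy tulip aster ivy fir cedar kale pear rye sage

The first element of pre-order is the root; it splits in-order into left and right subtrees.
Root sage: left subtree has 7 nodes {tulip, daisy, bay, cedar, aster, ivy, fir}, right has 3 {pear, kale, rye}.
  Root cedar: left subtree has 3 nodes {tulip, daisy, bay}, right has 3 {aster, ivy, fir}.
    Root tulip: left subtree has 0 nodes { }, right has 2 {daisy, bay}.
      Root daisy: left subtree has 0 nodes { }, right has 1 {bay}.
    Root fir: left subtree has 2 nodes {aster, ivy}, right has 0 { }.
      Root ivy: left subtree has 1 node {aster}, right has 0 { }.
  Root rye: left subtree has 2 nodes {pear, kale}, right has 0 { }.
    Root pear: left subtree has 0 nodes { }, right has 1 {kale}.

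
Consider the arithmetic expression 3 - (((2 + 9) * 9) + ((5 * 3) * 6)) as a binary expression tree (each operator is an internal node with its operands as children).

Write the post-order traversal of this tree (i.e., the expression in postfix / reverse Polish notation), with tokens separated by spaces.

Post-order on an expression tree gives postfix notation: for each operator, emit left operand, right operand, then the operator.

3 2 9 + 9 * 5 3 * 6 * + -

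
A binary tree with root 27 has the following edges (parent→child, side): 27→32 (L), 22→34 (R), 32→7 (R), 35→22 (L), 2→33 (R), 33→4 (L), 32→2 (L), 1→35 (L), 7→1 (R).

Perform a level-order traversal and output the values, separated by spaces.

27 32 2 7 33 1 4 35 22 34

Level-order visits nodes level by level from the root, left to right within each level.
Level 0: 27
Level 1: 32
Level 2: 2, 7
Level 3: 33, 1
Level 4: 4, 35
Level 5: 22
Level 6: 34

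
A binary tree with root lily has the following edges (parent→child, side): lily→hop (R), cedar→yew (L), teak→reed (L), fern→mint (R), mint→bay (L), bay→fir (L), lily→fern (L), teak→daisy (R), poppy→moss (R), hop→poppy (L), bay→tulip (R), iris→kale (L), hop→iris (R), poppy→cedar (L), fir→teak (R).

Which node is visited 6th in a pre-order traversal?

Pre-order visits the node, then its left subtree, then its right subtree.
Visit lily.
At lily: go left to fern.
  Visit fern.
  At fern: no left child.
  At fern: go right to mint.
    Visit mint.
    At mint: go left to bay.
      Visit bay.
      At bay: go left to fir.
        Visit fir.
        At fir: no left child.
        At fir: go right to teak.
          Visit teak.
          At teak: go left to reed.
            reed is a leaf — visit reed.
          At teak: go right to daisy.
            daisy is a leaf — visit daisy.
      At bay: go right to tulip.
        tulip is a leaf — visit tulip.
    At mint: no right child.
At lily: go right to hop.
  Visit hop.
  At hop: go left to poppy.
    Visit poppy.
    At poppy: go left to cedar.
      Visit cedar.
      At cedar: go left to yew.
        yew is a leaf — visit yew.
      At cedar: no right child.
    At poppy: go right to moss.
      moss is a leaf — visit moss.
  At hop: go right to iris.
    Visit iris.
    At iris: go left to kale.
      kale is a leaf — visit kale.
    At iris: no right child.
Full pre-order sequence: lily, fern, mint, bay, fir, teak, reed, daisy, tulip, hop, poppy, cedar, yew, moss, iris, kale.

teak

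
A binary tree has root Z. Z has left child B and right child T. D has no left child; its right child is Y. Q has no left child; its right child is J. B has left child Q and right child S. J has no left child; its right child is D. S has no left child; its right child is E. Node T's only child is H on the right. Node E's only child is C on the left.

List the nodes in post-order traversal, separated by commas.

Post-order visits the left subtree, then the right subtree, then the node.
At Z: go left to B.
  At B: go left to Q.
    At Q: no left child.
    At Q: go right to J.
      At J: no left child.
      At J: go right to D.
        At D: no left child.
        At D: go right to Y.
          Y is a leaf — visit Y.
        Visit D.
      Visit J.
    Visit Q.
  At B: go right to S.
    At S: no left child.
    At S: go right to E.
      At E: go left to C.
        C is a leaf — visit C.
      At E: no right child.
      Visit E.
    Visit S.
  Visit B.
At Z: go right to T.
  At T: no left child.
  At T: go right to H.
    H is a leaf — visit H.
  Visit T.
Visit Z.

Y, D, J, Q, C, E, S, B, H, T, Z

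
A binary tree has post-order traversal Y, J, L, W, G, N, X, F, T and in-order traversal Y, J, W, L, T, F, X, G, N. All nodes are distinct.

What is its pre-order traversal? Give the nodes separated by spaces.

The last element of post-order is the root; it splits in-order into left and right subtrees.
Root T: left subtree has 4 nodes {Y, J, W, L}, right has 4 {F, X, G, N}.
  Root W: left subtree has 2 nodes {Y, J}, right has 1 {L}.
    Root J: left subtree has 1 node {Y}, right has 0 { }.
  Root F: left subtree has 0 nodes { }, right has 3 {X, G, N}.
    Root X: left subtree has 0 nodes { }, right has 2 {G, N}.
      Root N: left subtree has 1 node {G}, right has 0 { }.

T W J Y L F X N G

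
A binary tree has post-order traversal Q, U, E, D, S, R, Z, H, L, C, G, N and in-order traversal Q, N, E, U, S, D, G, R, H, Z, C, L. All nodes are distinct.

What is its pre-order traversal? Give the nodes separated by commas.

N, Q, G, S, E, U, D, C, H, R, Z, L

The last element of post-order is the root; it splits in-order into left and right subtrees.
Root N: left subtree has 1 node {Q}, right has 10 {E, U, S, D, G, R, H, Z, C, L}.
  Root G: left subtree has 4 nodes {E, U, S, D}, right has 5 {R, H, Z, C, L}.
    Root S: left subtree has 2 nodes {E, U}, right has 1 {D}.
      Root E: left subtree has 0 nodes { }, right has 1 {U}.
    Root C: left subtree has 3 nodes {R, H, Z}, right has 1 {L}.
      Root H: left subtree has 1 node {R}, right has 1 {Z}.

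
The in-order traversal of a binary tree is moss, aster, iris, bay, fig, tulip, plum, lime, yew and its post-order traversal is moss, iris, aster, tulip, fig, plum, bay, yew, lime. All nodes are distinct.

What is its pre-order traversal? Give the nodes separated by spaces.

The last element of post-order is the root; it splits in-order into left and right subtrees.
Root lime: left subtree has 7 nodes {moss, aster, iris, bay, fig, tulip, plum}, right has 1 {yew}.
  Root bay: left subtree has 3 nodes {moss, aster, iris}, right has 3 {fig, tulip, plum}.
    Root aster: left subtree has 1 node {moss}, right has 1 {iris}.
    Root plum: left subtree has 2 nodes {fig, tulip}, right has 0 { }.
      Root fig: left subtree has 0 nodes { }, right has 1 {tulip}.

lime bay aster moss iris plum fig tulip yew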